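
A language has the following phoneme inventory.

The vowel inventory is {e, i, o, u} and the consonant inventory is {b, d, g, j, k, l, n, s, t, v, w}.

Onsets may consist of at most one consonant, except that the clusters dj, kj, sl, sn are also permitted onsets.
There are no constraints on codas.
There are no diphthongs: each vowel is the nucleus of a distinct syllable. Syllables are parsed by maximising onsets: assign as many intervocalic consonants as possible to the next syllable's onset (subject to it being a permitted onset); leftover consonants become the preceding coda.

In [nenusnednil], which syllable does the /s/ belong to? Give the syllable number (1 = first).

3

The vowels are e, u, e, i — 4 nuclei, so 4 syllables.
Between /e/ (V1) and /u/ (V2): /n/ is a single consonant, so it becomes the next onset.
Between /u/ (V2) and /e/ (V3): cluster /sn/ — /sn/ is itself a permitted onset, so the whole cluster goes right; preceding coda = ∅.
Between /e/ (V3) and /i/ (V4): /dn/ — longest licit onset from the right is /n/, leaving /d/ as coda.
Putting it together: ne.nu.sned.nil.
The /s/ is in the onset of syllable 3 (/sned/).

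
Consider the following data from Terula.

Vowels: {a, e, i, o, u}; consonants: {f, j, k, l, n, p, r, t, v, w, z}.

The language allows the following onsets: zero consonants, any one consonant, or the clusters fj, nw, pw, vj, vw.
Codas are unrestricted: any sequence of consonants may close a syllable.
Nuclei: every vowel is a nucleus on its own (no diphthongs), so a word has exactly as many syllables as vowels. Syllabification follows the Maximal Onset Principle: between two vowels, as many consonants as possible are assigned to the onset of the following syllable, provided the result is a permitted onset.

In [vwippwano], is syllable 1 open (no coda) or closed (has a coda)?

Vowels present: i, a, o; each is a nucleus, giving 3 syllables.
σ1/σ2 boundary: cluster /ppw/ — the longest permitted-onset suffix is /pw/; onset = /pw/, preceding coda = /p/.
σ2/σ3 boundary: just /n/ — single C goes to the following onset.
Syllabification: vwip.pwa.no.
Syllable 1 is /vwip/ with coda /p/, so it is closed.

closed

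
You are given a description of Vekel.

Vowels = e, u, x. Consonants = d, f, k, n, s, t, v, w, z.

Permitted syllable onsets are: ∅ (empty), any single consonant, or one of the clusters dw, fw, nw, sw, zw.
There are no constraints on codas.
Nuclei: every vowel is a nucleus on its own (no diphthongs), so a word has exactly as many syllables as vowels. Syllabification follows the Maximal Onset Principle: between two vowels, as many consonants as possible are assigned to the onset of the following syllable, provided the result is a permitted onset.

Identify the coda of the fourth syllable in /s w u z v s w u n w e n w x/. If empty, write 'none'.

none

Vowels present: u, u, e, x; each is a nucleus, giving 4 syllables.
σ1/σ2 boundary: /zvsw/ — longest licit onset from the right is /sw/, leaving /zv/ as coda.
σ2/σ3 boundary: /nw/ — entire cluster is a permitted onset → onset /nw/, coda ∅.
σ3/σ4 boundary: /nw/ — entire cluster is a permitted onset → onset /nw/, coda ∅.
Result: swuzv.swu.nwe.nwx.
Syllable 4 is /nwx/: onset /nw/, nucleus /x/, coda ∅.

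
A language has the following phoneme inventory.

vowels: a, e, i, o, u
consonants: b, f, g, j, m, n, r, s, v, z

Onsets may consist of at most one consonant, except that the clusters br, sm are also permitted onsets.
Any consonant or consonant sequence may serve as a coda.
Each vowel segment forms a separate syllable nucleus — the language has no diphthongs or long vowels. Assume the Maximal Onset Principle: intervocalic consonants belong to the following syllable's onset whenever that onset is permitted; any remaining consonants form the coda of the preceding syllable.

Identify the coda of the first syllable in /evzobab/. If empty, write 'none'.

v

Vowels present: e, o, a; each is a nucleus, giving 3 syllables.
Between /e/ (V1) and /o/ (V2): /vz/ splits as /v/ + /z/ (/z/ is the longest suffix that is a licit onset).
Between /o/ (V2) and /a/ (V3): /b/ → onset of the next syllable (single consonants are always licit onsets).
So the parse is ev.zo.bab.
Syllable 1 is /ev/: onset ∅, nucleus /e/, coda /v/.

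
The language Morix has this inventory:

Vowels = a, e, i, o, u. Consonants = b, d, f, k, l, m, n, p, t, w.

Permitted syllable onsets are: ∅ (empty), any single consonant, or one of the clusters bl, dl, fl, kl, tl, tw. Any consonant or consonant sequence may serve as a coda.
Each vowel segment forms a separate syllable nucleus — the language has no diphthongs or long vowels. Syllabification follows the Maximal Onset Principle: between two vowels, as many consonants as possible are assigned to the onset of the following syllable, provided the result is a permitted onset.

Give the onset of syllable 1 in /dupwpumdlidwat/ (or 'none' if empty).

d

Nuclei (vowels): u, u, i, a → 4 syllables.
V1 /u/ – V2 /u/: /pwp/ splits as /pw/ + /p/ (/p/ is the longest suffix that is a licit onset).
V2 /u/ – V3 /i/: cluster /mdl/ — the longest permitted-onset suffix is /dl/; onset = /dl/, preceding coda = /m/.
V3 /i/ – V4 /a/: cluster /dw/ — the longest permitted-onset suffix is /w/; onset = /w/, preceding coda = /d/.
Syllabification: dupw.pum.dlid.wat.
Syllable 1 is /dupw/: onset /d/, nucleus /u/, coda /pw/.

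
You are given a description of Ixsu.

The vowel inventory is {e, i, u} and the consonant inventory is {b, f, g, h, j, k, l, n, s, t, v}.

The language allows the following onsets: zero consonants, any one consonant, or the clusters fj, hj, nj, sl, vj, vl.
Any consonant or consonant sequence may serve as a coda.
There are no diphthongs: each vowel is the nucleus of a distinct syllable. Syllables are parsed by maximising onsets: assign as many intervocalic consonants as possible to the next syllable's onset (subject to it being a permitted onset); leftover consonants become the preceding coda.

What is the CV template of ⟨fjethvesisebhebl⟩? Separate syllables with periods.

Nuclei (vowels): e, e, i, e, e → 5 syllables.
/e…e/ gap (V1→V2): /thv/ — longest licit onset from the right is /v/, leaving /th/ as coda.
/e…i/ gap (V2→V3): /s/ → onset of the next syllable (single consonants are always licit onsets).
/i…e/ gap (V3→V4): /s/ → onset of the next syllable (single consonants are always licit onsets).
/e…e/ gap (V4→V5): /bh/ — longest licit onset from the right is /h/, leaving /b/ as coda.
Syllabification: fjeth.ve.si.seb.hebl.
Mapping each syllable to C/V: /fjeth/ → CCVCC, /ve/ → CV, /si/ → CV, /seb/ → CVC, /hebl/ → CVCC.

CCVCC.CV.CV.CVC.CVCC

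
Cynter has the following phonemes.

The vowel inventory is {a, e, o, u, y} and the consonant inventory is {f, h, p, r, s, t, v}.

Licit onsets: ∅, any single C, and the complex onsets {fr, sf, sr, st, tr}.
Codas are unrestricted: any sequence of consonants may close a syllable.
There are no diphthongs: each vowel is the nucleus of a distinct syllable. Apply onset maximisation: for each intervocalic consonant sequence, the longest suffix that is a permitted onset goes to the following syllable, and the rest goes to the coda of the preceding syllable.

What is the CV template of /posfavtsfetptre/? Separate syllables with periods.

Nuclei (vowels): o, a, e, e → 4 syllables.
V1 /o/ – V2 /a/: /sf/ — entire cluster is a permitted onset → onset /sf/, coda ∅.
V2 /a/ – V3 /e/: /vtsf/ — longest licit onset from the right is /sf/, leaving /vt/ as coda.
V3 /e/ – V4 /e/: cluster /tptr/ — the longest permitted-onset suffix is /tr/; onset = /tr/, preceding coda = /tp/.
Putting it together: po.sfavt.sfetp.tre.
Mapping each syllable to C/V: /po/ → CV, /sfavt/ → CCVCC, /sfetp/ → CCVCC, /tre/ → CCV.

CV.CCVCC.CCVCC.CCV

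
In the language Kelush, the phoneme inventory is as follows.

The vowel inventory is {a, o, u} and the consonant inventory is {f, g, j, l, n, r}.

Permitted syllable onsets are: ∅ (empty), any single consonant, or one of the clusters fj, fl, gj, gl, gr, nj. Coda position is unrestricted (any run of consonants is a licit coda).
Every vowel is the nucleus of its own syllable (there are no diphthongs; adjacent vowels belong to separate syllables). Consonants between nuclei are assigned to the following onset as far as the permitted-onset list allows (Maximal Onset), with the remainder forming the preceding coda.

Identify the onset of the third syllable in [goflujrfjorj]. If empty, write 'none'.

fj

Nuclei (vowels): o, u, o → 3 syllables.
V1 /o/ – V2 /u/: cluster /fl/ — /fl/ is itself a permitted onset, so the whole cluster goes right; preceding coda = ∅.
V2 /u/ – V3 /o/: cluster /jrfj/ — the longest permitted-onset suffix is /fj/; onset = /fj/, preceding coda = /jr/.
So the parse is go.flujr.fjorj.
Syllable 3 is /fjorj/: onset /fj/, nucleus /o/, coda /rj/.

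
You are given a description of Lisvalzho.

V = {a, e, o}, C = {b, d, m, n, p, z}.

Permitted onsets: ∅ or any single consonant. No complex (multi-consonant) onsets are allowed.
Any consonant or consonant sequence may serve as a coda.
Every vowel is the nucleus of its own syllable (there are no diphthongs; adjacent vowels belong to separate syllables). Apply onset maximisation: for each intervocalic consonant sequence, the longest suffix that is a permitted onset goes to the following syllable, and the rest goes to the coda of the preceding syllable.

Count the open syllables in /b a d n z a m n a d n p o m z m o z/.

0

Nuclei (vowels): a, a, a, o, o → 5 syllables.
Between /a/ (V1) and /a/ (V2): /dnz/; trying suffixes from longest down, /z/ is the first permitted one, so coda /dn/ | onset /z/.
Between /a/ (V2) and /a/ (V3): /mn/; trying suffixes from longest down, /n/ is the first permitted one, so coda /m/ | onset /n/.
Between /a/ (V3) and /o/ (V4): /dnp/ splits as /dn/ + /p/ (/p/ is the longest suffix that is a licit onset).
Between /o/ (V4) and /o/ (V5): /mzm/ — longest licit onset from the right is /m/, leaving /mz/ as coda.
Putting it together: badn.zam.nadn.pomz.moz.
Classifying each syllable: /badn/ (closed), /zam/ (closed), /nadn/ (closed), /pomz/ (closed), /moz/ (closed).
Open syllables: 0.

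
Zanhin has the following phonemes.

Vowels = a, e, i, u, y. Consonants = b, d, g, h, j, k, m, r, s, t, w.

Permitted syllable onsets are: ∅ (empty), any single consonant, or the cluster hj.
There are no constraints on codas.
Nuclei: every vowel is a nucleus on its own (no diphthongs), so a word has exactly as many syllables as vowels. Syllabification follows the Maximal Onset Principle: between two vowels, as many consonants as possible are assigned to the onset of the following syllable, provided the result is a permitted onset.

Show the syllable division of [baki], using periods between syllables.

Vowels present: a, i; each is a nucleus, giving 2 syllables.
σ1/σ2 boundary: /k/ is a single consonant, so it becomes the next onset.

ba.ki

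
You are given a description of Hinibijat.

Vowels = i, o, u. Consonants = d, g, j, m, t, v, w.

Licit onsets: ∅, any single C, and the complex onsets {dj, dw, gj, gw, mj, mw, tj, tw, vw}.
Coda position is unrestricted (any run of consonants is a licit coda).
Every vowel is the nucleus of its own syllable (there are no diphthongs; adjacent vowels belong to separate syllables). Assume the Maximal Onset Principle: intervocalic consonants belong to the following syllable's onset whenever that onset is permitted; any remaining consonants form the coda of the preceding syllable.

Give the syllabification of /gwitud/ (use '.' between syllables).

gwi.tud

Nuclei (vowels): i, u → 2 syllables.
V1 /i/ – V2 /u/: /t/ → onset of the next syllable (single consonants are always licit onsets).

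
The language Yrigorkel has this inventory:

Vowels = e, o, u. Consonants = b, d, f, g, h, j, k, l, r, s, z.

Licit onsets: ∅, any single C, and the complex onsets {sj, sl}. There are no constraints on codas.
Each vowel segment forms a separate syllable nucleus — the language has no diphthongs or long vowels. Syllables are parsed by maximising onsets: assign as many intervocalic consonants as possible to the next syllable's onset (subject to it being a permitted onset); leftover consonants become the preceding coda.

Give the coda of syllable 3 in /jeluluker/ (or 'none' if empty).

none

Vowels present: e, u, u, e; each is a nucleus, giving 4 syllables.
/e…u/ gap (V1→V2): /l/ → onset of the next syllable (single consonants are always licit onsets).
/u…u/ gap (V2→V3): /l/ → onset of the next syllable (single consonants are always licit onsets).
/u…e/ gap (V3→V4): /k/ → onset of the next syllable (single consonants are always licit onsets).
Result: je.lu.lu.ker.
Syllable 3 is /lu/: onset /l/, nucleus /u/, coda ∅.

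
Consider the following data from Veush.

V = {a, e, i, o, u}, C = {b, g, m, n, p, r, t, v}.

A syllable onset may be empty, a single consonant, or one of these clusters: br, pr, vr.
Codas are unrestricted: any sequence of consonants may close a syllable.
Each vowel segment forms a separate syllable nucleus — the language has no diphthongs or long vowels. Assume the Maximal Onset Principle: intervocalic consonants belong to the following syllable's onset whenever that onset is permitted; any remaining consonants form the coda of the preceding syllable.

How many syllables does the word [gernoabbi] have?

The vowels are e, o, a, i — 4 nuclei, so 4 syllables.

4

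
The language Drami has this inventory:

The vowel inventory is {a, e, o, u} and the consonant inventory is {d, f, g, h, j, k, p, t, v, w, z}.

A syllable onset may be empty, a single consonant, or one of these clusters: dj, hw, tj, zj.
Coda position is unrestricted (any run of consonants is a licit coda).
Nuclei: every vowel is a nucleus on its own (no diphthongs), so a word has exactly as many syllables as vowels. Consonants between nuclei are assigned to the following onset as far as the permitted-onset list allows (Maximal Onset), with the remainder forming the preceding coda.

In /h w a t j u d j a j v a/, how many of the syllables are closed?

Nuclei (vowels): a, u, a, a → 4 syllables.
V1 /a/ – V2 /u/: /tj/ is a licit onset in full, so it all attaches to the next syllable.
V2 /u/ – V3 /a/: /dj/ — entire cluster is a permitted onset → onset /dj/, coda ∅.
V3 /a/ – V4 /a/: /jv/ splits as /j/ + /v/ (/v/ is the longest suffix that is a licit onset).
Result: hwa.tju.djaj.va.
Classifying each syllable: /hwa/ (open), /tju/ (open), /djaj/ (closed), /va/ (open).
Closed syllables: 1.

1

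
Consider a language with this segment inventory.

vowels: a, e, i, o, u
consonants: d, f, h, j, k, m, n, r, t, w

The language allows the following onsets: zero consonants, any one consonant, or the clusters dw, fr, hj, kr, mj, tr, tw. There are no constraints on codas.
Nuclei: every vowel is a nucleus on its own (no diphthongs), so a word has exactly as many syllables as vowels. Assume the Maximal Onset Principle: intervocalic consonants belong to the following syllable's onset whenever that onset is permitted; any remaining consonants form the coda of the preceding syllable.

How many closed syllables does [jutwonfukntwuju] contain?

The vowels are u, o, u, u, u — 5 nuclei, so 5 syllables.
V1 /u/ – V2 /o/: /tw/ — entire cluster is a permitted onset → onset /tw/, coda ∅.
V2 /o/ – V3 /u/: /nf/ — longest licit onset from the right is /f/, leaving /n/ as coda.
V3 /u/ – V4 /u/: /kntw/; trying suffixes from longest down, /tw/ is the first permitted one, so coda /kn/ | onset /tw/.
V4 /u/ – V5 /u/: just /j/ — single C goes to the following onset.
So the parse is ju.twon.fukn.twu.ju.
Classifying each syllable: /ju/ (open), /twon/ (closed), /fukn/ (closed), /twu/ (open), /ju/ (open).
Closed syllables: 2.

2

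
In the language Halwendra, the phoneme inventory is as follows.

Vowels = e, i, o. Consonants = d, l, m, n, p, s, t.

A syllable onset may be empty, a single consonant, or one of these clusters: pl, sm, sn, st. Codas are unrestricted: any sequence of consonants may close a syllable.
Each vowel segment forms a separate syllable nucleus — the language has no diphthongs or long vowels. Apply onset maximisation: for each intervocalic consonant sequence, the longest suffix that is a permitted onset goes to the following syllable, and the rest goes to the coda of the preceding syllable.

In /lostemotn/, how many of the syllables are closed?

1

Nuclei (vowels): o, e, o → 3 syllables.
/o…e/ gap (V1→V2): /st/ — entire cluster is a permitted onset → onset /st/, coda ∅.
/e…o/ gap (V2→V3): /m/ is a single consonant, so it becomes the next onset.
Putting it together: lo.ste.motn.
Classifying each syllable: /lo/ (open), /ste/ (open), /motn/ (closed).
Closed syllables: 1.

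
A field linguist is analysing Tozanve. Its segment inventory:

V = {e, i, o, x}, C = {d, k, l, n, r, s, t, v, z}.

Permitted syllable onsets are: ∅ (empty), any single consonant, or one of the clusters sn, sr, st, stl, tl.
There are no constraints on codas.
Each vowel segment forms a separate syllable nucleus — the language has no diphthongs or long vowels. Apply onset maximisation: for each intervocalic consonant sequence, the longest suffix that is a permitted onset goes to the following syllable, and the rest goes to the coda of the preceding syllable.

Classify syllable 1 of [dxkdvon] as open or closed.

closed

Nuclei (vowels): x, o → 2 syllables.
/x…o/ gap (V1→V2): /kdv/ splits as /kd/ + /v/ (/v/ is the longest suffix that is a licit onset).
Result: dxkd.von.
Syllable 1 is /dxkd/ with coda /kd/, so it is closed.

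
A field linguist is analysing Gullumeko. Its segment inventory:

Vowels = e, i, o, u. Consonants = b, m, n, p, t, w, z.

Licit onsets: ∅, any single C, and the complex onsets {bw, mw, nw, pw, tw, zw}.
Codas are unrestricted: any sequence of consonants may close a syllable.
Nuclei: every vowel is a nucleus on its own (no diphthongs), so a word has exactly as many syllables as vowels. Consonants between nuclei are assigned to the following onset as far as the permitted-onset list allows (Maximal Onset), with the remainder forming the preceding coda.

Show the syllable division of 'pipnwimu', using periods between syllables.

pip.nwi.mu

Nuclei (vowels): i, i, u → 3 syllables.
σ1/σ2 boundary: /pnw/ splits as /p/ + /nw/ (/nw/ is the longest suffix that is a licit onset).
σ2/σ3 boundary: /m/ → onset of the next syllable (single consonants are always licit onsets).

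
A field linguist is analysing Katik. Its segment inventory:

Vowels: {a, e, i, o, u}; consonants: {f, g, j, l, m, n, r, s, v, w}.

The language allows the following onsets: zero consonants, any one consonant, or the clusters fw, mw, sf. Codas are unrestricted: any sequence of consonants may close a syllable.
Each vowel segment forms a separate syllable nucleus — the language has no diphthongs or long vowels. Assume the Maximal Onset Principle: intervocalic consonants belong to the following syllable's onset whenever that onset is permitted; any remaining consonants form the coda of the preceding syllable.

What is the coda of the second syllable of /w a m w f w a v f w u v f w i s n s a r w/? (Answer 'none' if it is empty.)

Vowels present: a, a, u, i, a; each is a nucleus, giving 5 syllables.
V1 /a/ – V2 /a/: cluster /mwfw/ — the longest permitted-onset suffix is /fw/; onset = /fw/, preceding coda = /mw/.
V2 /a/ – V3 /u/: /vfw/; trying suffixes from longest down, /fw/ is the first permitted one, so coda /v/ | onset /fw/.
V3 /u/ – V4 /i/: /vfw/ — longest licit onset from the right is /fw/, leaving /v/ as coda.
V4 /i/ – V5 /a/: /sns/; trying suffixes from longest down, /s/ is the first permitted one, so coda /sn/ | onset /s/.
Putting it together: wamw.fwav.fwuv.fwisn.sarw.
Syllable 2 is /fwav/: onset /fw/, nucleus /a/, coda /v/.

v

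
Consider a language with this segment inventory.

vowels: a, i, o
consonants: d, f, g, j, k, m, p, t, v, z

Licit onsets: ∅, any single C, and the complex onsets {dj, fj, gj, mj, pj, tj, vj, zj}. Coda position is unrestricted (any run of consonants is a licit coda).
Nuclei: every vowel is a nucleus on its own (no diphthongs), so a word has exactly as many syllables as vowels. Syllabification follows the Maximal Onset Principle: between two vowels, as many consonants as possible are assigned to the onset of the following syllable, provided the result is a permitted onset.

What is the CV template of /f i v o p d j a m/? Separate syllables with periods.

Vowels present: i, o, a; each is a nucleus, giving 3 syllables.
Between /i/ (V1) and /o/ (V2): just /v/ — single C goes to the following onset.
Between /o/ (V2) and /a/ (V3): /pdj/; trying suffixes from longest down, /dj/ is the first permitted one, so coda /p/ | onset /dj/.
Result: fi.vop.djam.
Mapping each syllable to C/V: /fi/ → CV, /vop/ → CVC, /djam/ → CCVC.

CV.CVC.CCVC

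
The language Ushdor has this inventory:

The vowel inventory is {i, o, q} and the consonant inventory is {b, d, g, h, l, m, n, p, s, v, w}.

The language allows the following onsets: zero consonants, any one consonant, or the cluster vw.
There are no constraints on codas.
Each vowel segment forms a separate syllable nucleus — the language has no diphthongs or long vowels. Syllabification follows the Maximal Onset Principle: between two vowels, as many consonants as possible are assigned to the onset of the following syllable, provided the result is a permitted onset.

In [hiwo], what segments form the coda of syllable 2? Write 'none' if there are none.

none

Vowels present: i, o; each is a nucleus, giving 2 syllables.
/i…o/ gap (V1→V2): /w/ → onset of the next syllable (single consonants are always licit onsets).
So the parse is hi.wo.
Syllable 2 is /wo/: onset /w/, nucleus /o/, coda ∅.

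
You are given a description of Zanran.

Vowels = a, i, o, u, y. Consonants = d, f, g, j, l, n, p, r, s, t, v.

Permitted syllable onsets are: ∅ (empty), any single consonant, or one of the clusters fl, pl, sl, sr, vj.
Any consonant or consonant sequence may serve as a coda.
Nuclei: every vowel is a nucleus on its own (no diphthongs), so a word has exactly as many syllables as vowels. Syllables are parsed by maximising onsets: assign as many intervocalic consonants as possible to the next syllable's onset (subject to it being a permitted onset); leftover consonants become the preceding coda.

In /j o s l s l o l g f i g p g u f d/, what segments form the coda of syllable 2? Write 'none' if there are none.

Vowels present: o, o, i, u; each is a nucleus, giving 4 syllables.
V1 /o/ – V2 /o/: /slsl/ — longest licit onset from the right is /sl/, leaving /sl/ as coda.
V2 /o/ – V3 /i/: /lgf/ — longest licit onset from the right is /f/, leaving /lg/ as coda.
V3 /i/ – V4 /u/: cluster /gpg/ — the longest permitted-onset suffix is /g/; onset = /g/, preceding coda = /gp/.
Syllabification: josl.slolg.figp.gufd.
Syllable 2 is /slolg/: onset /sl/, nucleus /o/, coda /lg/.

lg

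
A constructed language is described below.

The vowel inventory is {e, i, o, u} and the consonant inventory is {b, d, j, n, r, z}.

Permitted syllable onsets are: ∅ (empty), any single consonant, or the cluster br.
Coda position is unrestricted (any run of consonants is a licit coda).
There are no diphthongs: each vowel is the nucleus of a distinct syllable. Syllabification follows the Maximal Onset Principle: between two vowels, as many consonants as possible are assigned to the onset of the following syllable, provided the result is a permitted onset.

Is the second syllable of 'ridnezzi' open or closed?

Nuclei (vowels): i, e, i → 3 syllables.
Between /i/ (V1) and /e/ (V2): /dn/ splits as /d/ + /n/ (/n/ is the longest suffix that is a licit onset).
Between /e/ (V2) and /i/ (V3): /zz/; trying suffixes from longest down, /z/ is the first permitted one, so coda /z/ | onset /z/.
Result: rid.nez.zi.
Syllable 2 is /nez/ with coda /z/, so it is closed.

closed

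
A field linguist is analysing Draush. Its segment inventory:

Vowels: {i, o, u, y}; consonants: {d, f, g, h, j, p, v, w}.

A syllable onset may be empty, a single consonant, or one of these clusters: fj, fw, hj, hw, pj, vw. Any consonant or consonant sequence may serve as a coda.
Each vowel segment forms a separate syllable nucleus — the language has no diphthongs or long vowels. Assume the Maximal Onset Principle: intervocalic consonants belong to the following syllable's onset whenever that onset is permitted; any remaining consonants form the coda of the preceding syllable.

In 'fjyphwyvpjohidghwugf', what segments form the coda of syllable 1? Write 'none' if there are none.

Vowels present: y, y, o, i, u; each is a nucleus, giving 5 syllables.
V1 /y/ – V2 /y/: /phw/ — longest licit onset from the right is /hw/, leaving /p/ as coda.
V2 /y/ – V3 /o/: cluster /vpj/ — the longest permitted-onset suffix is /pj/; onset = /pj/, preceding coda = /v/.
V3 /o/ – V4 /i/: just /h/ — single C goes to the following onset.
V4 /i/ – V5 /u/: /dghw/; trying suffixes from longest down, /hw/ is the first permitted one, so coda /dg/ | onset /hw/.
So the parse is fjyp.hwyv.pjo.hidg.hwugf.
Syllable 1 is /fjyp/: onset /fj/, nucleus /y/, coda /p/.

p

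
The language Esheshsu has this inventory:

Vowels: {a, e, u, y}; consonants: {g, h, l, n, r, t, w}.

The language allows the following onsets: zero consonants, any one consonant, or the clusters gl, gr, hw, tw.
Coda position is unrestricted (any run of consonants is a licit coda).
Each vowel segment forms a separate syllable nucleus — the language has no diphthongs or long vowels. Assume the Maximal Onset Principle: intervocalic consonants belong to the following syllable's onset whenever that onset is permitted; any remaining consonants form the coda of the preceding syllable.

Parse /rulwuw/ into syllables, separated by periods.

rul.wuw

Nuclei (vowels): u, u → 2 syllables.
σ1/σ2 boundary: /lw/ — longest licit onset from the right is /w/, leaving /l/ as coda.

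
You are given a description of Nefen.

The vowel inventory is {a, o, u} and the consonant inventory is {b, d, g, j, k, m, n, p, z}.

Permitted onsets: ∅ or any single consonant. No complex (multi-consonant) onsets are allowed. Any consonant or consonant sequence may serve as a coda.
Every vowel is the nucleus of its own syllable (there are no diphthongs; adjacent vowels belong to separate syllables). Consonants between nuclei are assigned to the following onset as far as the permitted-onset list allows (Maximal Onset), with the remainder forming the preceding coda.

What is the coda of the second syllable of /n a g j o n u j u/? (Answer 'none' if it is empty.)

none

Vowels present: a, o, u, u; each is a nucleus, giving 4 syllables.
V1 /a/ – V2 /o/: /gj/ splits as /g/ + /j/ (/j/ is the longest suffix that is a licit onset).
V2 /o/ – V3 /u/: /n/ → onset of the next syllable (single consonants are always licit onsets).
V3 /u/ – V4 /u/: just /j/ — single C goes to the following onset.
So the parse is nag.jo.nu.ju.
Syllable 2 is /jo/: onset /j/, nucleus /o/, coda ∅.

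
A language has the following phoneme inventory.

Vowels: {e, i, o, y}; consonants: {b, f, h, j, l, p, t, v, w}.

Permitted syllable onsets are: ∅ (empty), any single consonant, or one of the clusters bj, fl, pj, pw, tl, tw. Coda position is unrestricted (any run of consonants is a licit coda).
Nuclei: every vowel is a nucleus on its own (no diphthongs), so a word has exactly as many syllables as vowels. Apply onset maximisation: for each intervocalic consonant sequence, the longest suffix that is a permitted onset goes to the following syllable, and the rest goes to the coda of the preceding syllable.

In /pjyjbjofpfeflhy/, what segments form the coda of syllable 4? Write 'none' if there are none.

The vowels are y, o, e, y — 4 nuclei, so 4 syllables.
/y…o/ gap (V1→V2): cluster /jbj/ — the longest permitted-onset suffix is /bj/; onset = /bj/, preceding coda = /j/.
/o…e/ gap (V2→V3): /fpf/ splits as /fp/ + /f/ (/f/ is the longest suffix that is a licit onset).
/e…y/ gap (V3→V4): /flh/ — longest licit onset from the right is /h/, leaving /fl/ as coda.
Putting it together: pjyj.bjofp.fefl.hy.
Syllable 4 is /hy/: onset /h/, nucleus /y/, coda ∅.

none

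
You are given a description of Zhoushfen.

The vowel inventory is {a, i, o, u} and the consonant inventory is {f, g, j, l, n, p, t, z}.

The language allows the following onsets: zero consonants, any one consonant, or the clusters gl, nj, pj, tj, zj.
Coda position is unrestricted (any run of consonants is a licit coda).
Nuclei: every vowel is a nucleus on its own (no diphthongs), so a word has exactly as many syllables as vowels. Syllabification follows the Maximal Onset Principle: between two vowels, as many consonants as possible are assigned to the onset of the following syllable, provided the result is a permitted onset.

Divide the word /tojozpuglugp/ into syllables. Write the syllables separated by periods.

Vowels present: o, o, u, u; each is a nucleus, giving 4 syllables.
V1 /o/ – V2 /o/: /j/ is a single consonant, so it becomes the next onset.
V2 /o/ – V3 /u/: cluster /zp/ — the longest permitted-onset suffix is /p/; onset = /p/, preceding coda = /z/.
V3 /u/ – V4 /u/: /gl/ — entire cluster is a permitted onset → onset /gl/, coda ∅.

to.joz.pu.glugp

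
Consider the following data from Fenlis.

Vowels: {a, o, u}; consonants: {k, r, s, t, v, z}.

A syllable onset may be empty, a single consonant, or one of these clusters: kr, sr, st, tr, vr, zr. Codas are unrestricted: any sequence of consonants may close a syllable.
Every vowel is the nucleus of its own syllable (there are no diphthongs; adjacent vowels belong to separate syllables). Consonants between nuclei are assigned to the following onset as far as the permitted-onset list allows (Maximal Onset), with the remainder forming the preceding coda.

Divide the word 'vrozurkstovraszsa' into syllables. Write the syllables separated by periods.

vro.zurk.sto.vrasz.sa

Vowels present: o, u, o, a, a; each is a nucleus, giving 5 syllables.
σ1/σ2 boundary: /z/ is a single consonant, so it becomes the next onset.
σ2/σ3 boundary: /rkst/; trying suffixes from longest down, /st/ is the first permitted one, so coda /rk/ | onset /st/.
σ3/σ4 boundary: cluster /vr/ — /vr/ is itself a permitted onset, so the whole cluster goes right; preceding coda = ∅.
σ4/σ5 boundary: /szs/ splits as /sz/ + /s/ (/s/ is the longest suffix that is a licit onset).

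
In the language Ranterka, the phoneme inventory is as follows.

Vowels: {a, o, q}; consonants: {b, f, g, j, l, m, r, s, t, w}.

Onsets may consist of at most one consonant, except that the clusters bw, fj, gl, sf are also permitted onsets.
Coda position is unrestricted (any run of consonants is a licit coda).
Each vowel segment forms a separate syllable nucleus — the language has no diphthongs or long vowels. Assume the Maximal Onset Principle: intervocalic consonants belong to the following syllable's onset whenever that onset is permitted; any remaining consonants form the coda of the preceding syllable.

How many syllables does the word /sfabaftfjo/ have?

3

Nuclei (vowels): a, a, o → 3 syllables.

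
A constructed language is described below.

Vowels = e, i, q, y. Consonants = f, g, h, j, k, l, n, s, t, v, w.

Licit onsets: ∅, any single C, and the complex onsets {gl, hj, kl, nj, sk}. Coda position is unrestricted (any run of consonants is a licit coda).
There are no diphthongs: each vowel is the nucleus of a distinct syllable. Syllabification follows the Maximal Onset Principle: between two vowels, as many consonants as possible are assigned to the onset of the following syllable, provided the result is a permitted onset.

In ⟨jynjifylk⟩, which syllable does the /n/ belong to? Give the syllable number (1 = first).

2

Nuclei (vowels): y, i, y → 3 syllables.
σ1/σ2 boundary: /nj/ is a licit onset in full, so it all attaches to the next syllable.
σ2/σ3 boundary: just /f/ — single C goes to the following onset.
Putting it together: jy.nji.fylk.
The /n/ is in the onset of syllable 2 (/nji/).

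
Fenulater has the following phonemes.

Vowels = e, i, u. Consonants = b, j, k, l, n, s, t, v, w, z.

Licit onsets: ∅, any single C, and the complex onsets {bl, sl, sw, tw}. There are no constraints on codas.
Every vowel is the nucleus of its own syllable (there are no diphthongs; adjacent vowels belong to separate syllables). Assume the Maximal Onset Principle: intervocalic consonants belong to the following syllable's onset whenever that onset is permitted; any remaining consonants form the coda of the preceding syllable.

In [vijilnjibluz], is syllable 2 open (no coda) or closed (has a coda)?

The vowels are i, i, i, u — 4 nuclei, so 4 syllables.
V1 /i/ – V2 /i/: just /j/ — single C goes to the following onset.
V2 /i/ – V3 /i/: /lnj/; trying suffixes from longest down, /j/ is the first permitted one, so coda /ln/ | onset /j/.
V3 /i/ – V4 /u/: cluster /bl/ — /bl/ is itself a permitted onset, so the whole cluster goes right; preceding coda = ∅.
Syllabification: vi.jiln.ji.bluz.
Syllable 2 is /jiln/ with coda /ln/, so it is closed.

closed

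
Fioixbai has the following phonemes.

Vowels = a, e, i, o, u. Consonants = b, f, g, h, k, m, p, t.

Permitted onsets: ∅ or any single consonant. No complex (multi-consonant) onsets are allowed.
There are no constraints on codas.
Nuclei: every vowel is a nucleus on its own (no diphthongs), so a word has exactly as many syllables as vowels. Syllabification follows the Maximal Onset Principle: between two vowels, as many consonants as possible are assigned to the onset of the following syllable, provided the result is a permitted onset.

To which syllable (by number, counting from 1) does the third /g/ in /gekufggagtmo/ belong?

3

Vowels present: e, u, a, o; each is a nucleus, giving 4 syllables.
V1 /e/ – V2 /u/: /k/ → onset of the next syllable (single consonants are always licit onsets).
V2 /u/ – V3 /a/: cluster /fgg/ — the longest permitted-onset suffix is /g/; onset = /g/, preceding coda = /fg/.
V3 /a/ – V4 /o/: /gtm/ — longest licit onset from the right is /m/, leaving /gt/ as coda.
Putting it together: ge.kufg.gagt.mo.
The third /g/ is in the onset of syllable 3 (/gagt/).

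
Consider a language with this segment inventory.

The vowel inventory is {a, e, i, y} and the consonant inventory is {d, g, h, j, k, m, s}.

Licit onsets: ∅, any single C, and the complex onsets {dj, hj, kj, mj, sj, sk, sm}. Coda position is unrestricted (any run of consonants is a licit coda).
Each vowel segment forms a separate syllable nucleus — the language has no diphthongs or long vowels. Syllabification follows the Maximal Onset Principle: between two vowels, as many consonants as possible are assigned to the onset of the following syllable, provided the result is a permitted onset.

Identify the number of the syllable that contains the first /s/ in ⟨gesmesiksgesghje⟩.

2

The vowels are e, e, i, e, e — 5 nuclei, so 5 syllables.
Between /e/ (V1) and /e/ (V2): /sm/ — entire cluster is a permitted onset → onset /sm/, coda ∅.
Between /e/ (V2) and /i/ (V3): /s/ → onset of the next syllable (single consonants are always licit onsets).
Between /i/ (V3) and /e/ (V4): /ksg/; trying suffixes from longest down, /g/ is the first permitted one, so coda /ks/ | onset /g/.
Between /e/ (V4) and /e/ (V5): /sghj/ — longest licit onset from the right is /hj/, leaving /sg/ as coda.
So the parse is ge.sme.siks.gesg.hje.
The first /s/ is in the onset of syllable 2 (/sme/).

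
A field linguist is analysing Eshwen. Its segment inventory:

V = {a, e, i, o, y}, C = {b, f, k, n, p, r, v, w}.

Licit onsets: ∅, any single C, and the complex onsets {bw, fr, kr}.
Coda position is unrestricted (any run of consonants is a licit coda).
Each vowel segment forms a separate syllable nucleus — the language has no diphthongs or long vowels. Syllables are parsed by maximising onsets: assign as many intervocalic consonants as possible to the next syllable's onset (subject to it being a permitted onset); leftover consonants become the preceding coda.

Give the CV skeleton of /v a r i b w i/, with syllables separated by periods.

The vowels are a, i, i — 3 nuclei, so 3 syllables.
/a…i/ gap (V1→V2): /r/ is a single consonant, so it becomes the next onset.
/i…i/ gap (V2→V3): /bw/ — entire cluster is a permitted onset → onset /bw/, coda ∅.
Putting it together: va.ri.bwi.
Mapping each syllable to C/V: /va/ → CV, /ri/ → CV, /bwi/ → CCV.

CV.CV.CCV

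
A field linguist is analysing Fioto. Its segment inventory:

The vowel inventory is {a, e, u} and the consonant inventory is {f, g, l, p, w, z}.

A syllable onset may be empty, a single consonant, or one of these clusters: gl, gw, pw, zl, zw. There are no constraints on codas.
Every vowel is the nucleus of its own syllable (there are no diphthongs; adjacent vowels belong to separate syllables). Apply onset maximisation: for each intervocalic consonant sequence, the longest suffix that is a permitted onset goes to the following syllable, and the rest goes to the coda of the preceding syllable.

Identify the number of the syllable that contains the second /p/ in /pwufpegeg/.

2

The vowels are u, e, e — 3 nuclei, so 3 syllables.
/u…e/ gap (V1→V2): /fp/; trying suffixes from longest down, /p/ is the first permitted one, so coda /f/ | onset /p/.
/e…e/ gap (V2→V3): /g/ → onset of the next syllable (single consonants are always licit onsets).
Putting it together: pwuf.pe.geg.
The second /p/ is in the onset of syllable 2 (/pe/).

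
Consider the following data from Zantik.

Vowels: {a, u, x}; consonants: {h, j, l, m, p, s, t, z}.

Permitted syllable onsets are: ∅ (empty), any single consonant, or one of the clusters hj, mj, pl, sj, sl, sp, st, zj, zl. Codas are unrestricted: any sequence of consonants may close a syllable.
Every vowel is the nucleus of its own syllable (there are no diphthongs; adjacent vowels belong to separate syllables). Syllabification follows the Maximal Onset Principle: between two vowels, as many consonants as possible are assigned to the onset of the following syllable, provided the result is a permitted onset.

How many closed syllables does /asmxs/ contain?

2

The vowels are a, x — 2 nuclei, so 2 syllables.
σ1/σ2 boundary: /sm/; trying suffixes from longest down, /m/ is the first permitted one, so coda /s/ | onset /m/.
Result: as.mxs.
Classifying each syllable: /as/ (closed), /mxs/ (closed).
Closed syllables: 2.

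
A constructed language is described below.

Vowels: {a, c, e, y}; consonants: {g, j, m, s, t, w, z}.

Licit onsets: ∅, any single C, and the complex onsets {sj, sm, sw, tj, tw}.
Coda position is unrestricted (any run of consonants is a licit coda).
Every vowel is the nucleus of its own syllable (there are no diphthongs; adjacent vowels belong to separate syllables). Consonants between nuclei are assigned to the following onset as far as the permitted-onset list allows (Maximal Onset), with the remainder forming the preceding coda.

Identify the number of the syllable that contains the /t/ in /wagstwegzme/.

2

The vowels are a, e, e — 3 nuclei, so 3 syllables.
σ1/σ2 boundary: /gstw/ — longest licit onset from the right is /tw/, leaving /gs/ as coda.
σ2/σ3 boundary: /gzm/; trying suffixes from longest down, /m/ is the first permitted one, so coda /gz/ | onset /m/.
Putting it together: wags.twegz.me.
The /t/ is in the onset of syllable 2 (/twegz/).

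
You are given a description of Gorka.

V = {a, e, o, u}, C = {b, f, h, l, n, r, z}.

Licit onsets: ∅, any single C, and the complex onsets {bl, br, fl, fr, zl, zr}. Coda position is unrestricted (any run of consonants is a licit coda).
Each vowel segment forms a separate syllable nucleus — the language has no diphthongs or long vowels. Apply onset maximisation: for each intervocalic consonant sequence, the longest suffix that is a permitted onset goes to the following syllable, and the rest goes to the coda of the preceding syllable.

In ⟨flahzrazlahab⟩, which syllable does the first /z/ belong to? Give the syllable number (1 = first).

2

The vowels are a, a, a, a — 4 nuclei, so 4 syllables.
/a…a/ gap (V1→V2): /hzr/ — longest licit onset from the right is /zr/, leaving /h/ as coda.
/a…a/ gap (V2→V3): /zl/ — entire cluster is a permitted onset → onset /zl/, coda ∅.
/a…a/ gap (V3→V4): just /h/ — single C goes to the following onset.
So the parse is flah.zra.zla.hab.
The first /z/ is in the onset of syllable 2 (/zra/).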